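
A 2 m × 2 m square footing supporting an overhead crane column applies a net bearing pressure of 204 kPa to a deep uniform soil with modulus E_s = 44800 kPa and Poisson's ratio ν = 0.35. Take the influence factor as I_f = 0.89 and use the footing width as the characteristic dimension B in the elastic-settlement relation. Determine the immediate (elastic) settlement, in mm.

S_e ≈ 7.11 mm

Immediate (elastic) settlement: S_e = q·B·(1−ν²)/E_s · I_f.
S_e = 204 × 2 × (1 − 0.35²) / 44800 × 0.89
    = 204 × 2 × 0.8775 / 44800 × 0.89
    = 0.007112 m = 7.112 mm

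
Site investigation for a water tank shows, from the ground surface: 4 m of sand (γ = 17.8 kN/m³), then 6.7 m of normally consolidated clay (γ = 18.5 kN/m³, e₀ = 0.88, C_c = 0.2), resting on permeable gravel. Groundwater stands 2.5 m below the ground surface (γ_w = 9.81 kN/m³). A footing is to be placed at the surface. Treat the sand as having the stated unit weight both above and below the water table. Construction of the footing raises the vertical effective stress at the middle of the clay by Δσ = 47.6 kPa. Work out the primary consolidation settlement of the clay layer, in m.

S_c ≈ 0.137 m

Mid-depth of clay below the ground surface: z = 4 + 6.7/2 = 7.35 m.
Total vertical stress at mid-clay: σ_v = 17.8×4 + 18.5×3.35 = 133.18 kPa.
Pore pressure: u = 9.81×(7.35 − 2.5) = 47.578 kPa.
Initial effective stress: σ'_0 = σ_v − u = 133.18 − 47.578 = 85.602 kPa.
Final effective stress: σ'_f = σ'_0 + Δσ = 85.602 + 47.6 = 133.2 kPa.
Normally consolidated clay, so the full stress increment lies on the virgin compression line:
S_c = C_c·H/(1+e₀)·log₁₀(σ'_f/σ'_0) = 0.2×6.7/(1+0.88)×log₁₀(133.2/85.602)
    = 0.71277 × 0.19202 = 0.1369 m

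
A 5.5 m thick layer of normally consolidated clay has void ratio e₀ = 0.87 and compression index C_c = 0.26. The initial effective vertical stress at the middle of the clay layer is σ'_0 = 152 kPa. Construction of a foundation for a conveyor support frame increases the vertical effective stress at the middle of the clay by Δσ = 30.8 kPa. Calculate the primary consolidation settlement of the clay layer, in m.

S_c ≈ 0.0613 m

Final effective stress: σ'_f = σ'_0 + Δσ = 152 + 30.8 = 182.8 kPa.
Normally consolidated clay, so the full stress increment lies on the virgin compression line:
S_c = C_c·H/(1+e₀)·log₁₀(σ'_f/σ'_0) = 0.26×5.5/(1+0.87)×log₁₀(182.8/152)
    = 0.76471 × 0.080133 = 0.06128 m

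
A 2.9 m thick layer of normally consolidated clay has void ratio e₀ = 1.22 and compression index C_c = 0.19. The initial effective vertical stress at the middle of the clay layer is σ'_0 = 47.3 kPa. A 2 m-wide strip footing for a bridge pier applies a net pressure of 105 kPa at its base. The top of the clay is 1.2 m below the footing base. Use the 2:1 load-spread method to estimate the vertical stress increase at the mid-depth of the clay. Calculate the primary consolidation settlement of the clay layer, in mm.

S_c ≈ 72.3 mm

Mid-depth of clay below the footing base: z = 1.2 + 2.9/2 = 2.65 m.
Stress increase at mid-clay by the 2:1 spreading method:
Δσ = qB/(B+z) = 105×2/(2+2.65) = 45.161 kPa
Final effective stress: σ'_f = σ'_0 + Δσ = 47.3 + 45.161 = 92.461 kPa.
Normally consolidated clay, so the full stress increment lies on the virgin compression line:
S_c = C_c·H/(1+e₀)·log₁₀(σ'_f/σ'_0) = 0.19×2.9/(1+1.22)×log₁₀(92.461/47.3)
    = 0.2482 × 0.2911 = 0.07225 m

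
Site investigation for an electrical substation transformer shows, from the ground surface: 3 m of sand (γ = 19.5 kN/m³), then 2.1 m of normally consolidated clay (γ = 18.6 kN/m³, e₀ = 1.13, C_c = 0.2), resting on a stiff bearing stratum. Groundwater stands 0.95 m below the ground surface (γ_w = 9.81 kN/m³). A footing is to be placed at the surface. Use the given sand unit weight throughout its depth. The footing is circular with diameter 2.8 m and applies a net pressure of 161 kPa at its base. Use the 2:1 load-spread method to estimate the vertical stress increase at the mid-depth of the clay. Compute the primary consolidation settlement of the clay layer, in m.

S_c ≈ 0.0383 m

Mid-depth of clay below the ground surface: z = 3 + 2.1/2 = 4.05 m.
Total vertical stress at mid-clay: σ_v = 19.5×3 + 18.6×1.05 = 78.03 kPa.
Pore pressure: u = 9.81×(4.05 − 0.95) = 30.411 kPa.
Initial effective stress: σ'_0 = σ_v − u = 78.03 − 30.411 = 47.619 kPa.
Stress increase at mid-clay by the 2:1 spreading method:
Δσ ≈ qD²/(D+z)² = 161×2.8²/(2.8+4.05)² = 26.901 kPa
Final effective stress: σ'_f = σ'_0 + Δσ = 47.619 + 26.901 = 74.52 kPa.
Normally consolidated clay, so the full stress increment lies on the virgin compression line:
S_c = C_c·H/(1+e₀)·log₁₀(σ'_f/σ'_0) = 0.2×2.1/(1+1.13)×log₁₀(74.52/47.619)
    = 0.19718 × 0.19449 = 0.03835 m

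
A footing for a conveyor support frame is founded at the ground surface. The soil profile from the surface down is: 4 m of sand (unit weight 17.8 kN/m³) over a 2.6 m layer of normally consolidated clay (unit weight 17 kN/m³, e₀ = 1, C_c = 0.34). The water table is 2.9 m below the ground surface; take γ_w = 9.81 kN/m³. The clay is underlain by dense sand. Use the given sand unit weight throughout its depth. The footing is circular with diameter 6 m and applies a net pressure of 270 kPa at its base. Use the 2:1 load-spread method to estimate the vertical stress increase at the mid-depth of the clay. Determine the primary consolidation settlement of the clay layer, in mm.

Mid-depth of clay below the ground surface: z = 4 + 2.6/2 = 5.3 m.
Total vertical stress at mid-clay: σ_v = 17.8×4 + 17×1.3 = 93.3 kPa.
Pore pressure: u = 9.81×(5.3 − 2.9) = 23.544 kPa.
Initial effective stress: σ'_0 = σ_v − u = 93.3 − 23.544 = 69.756 kPa.
Stress increase at mid-clay by the 2:1 spreading method:
Δσ ≈ qD²/(D+z)² = 270×6²/(6+5.3)² = 76.122 kPa
Final effective stress: σ'_f = σ'_0 + Δσ = 69.756 + 76.122 = 145.88 kPa.
Normally consolidated clay, so the full stress increment lies on the virgin compression line:
S_c = C_c·H/(1+e₀)·log₁₀(σ'_f/σ'_0) = 0.34×2.6/(1+1)×log₁₀(145.88/69.756)
    = 0.442 × 0.32041 = 0.1416 m

S_c ≈ 142 mm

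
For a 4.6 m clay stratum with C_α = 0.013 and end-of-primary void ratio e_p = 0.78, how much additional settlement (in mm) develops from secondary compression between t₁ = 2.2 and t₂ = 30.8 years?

S_s ≈ 38.5 mm

Secondary compression: S_s = C_α·H/(1+e_p)·log₁₀(t₂/t₁)
S_s = 0.013×4.6/(1+0.78)×log₁₀(30.8/2.2)
    = 0.0336 × 1.146 = 0.0385 m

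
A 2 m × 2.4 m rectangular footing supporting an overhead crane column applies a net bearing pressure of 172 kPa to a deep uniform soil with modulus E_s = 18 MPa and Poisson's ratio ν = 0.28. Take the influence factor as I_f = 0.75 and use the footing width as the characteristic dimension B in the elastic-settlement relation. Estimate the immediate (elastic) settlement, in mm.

S_e ≈ 13.2 mm

Immediate (elastic) settlement: S_e = q·B·(1−ν²)/E_s · I_f.
E_s = 18 MPa = 18000 kPa.
S_e = 172 × 2 × (1 − 0.28²) / 18000 × 0.75
    = 172 × 2 × 0.9216 / 18000 × 0.75
    = 0.01321 m = 13.21 mm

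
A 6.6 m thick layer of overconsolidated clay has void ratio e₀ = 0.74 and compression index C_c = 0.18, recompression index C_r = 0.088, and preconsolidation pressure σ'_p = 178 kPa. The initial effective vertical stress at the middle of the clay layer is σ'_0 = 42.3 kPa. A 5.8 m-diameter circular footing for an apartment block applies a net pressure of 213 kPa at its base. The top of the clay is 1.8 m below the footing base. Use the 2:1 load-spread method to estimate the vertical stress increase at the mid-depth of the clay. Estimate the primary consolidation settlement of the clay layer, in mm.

S_c ≈ 128 mm

Mid-depth of clay below the footing base: z = 1.8 + 6.6/2 = 5.1 m.
Stress increase at mid-clay by the 2:1 spreading method:
Δσ ≈ qD²/(D+z)² = 213×5.8²/(5.8+5.1)² = 60.309 kPa
Final effective stress: σ'_f = 42.3 + 60.309 = 102.61 kPa.
σ'_f = 102.61 ≤ σ'_p = 178 kPa, so the clay remains overconsolidated and only the recompression index applies:
S_c = C_r·H/(1+e₀)·log₁₀(σ'_f/σ'_0) = 0.088×6.6/1.74×log₁₀(102.61/42.3)
    = 0.33379 × 0.38485 = 0.1285 m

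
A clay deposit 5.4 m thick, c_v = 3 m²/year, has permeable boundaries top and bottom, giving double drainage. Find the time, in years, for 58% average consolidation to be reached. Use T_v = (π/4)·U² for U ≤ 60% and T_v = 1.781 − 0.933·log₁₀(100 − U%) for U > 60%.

t ≈ 0.642 years

Drainage path length: H_d = H/2 = 2.7 m (double drainage).
U ≤ 60%: T_v = (π/4)·U² = (π/4)×0.58² = 0.26421.
t = T_v·H_d²/c_v = 0.26421×2.7²/3 = 0.642 years.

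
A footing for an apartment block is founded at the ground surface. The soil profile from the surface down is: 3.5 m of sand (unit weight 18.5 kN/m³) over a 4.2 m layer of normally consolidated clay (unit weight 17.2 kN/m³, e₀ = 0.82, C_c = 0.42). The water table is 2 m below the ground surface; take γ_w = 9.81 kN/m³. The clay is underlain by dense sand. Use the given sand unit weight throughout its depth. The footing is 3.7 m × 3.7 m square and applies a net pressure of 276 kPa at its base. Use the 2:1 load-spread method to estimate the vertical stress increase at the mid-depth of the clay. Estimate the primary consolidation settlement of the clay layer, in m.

Mid-depth of clay below the ground surface: z = 3.5 + 4.2/2 = 5.6 m.
Total vertical stress at mid-clay: σ_v = 18.5×3.5 + 17.2×2.1 = 100.87 kPa.
Pore pressure: u = 9.81×(5.6 − 2) = 35.316 kPa.
Initial effective stress: σ'_0 = σ_v − u = 100.87 − 35.316 = 65.554 kPa.
Stress increase at mid-clay by the 2:1 spreading method:
Δσ = qBL/((B+z)(L+z)) = 276×3.7×3.7/((3.7+5.6)(3.7+5.6)) = 43.686 kPa
Final effective stress: σ'_f = σ'_0 + Δσ = 65.554 + 43.686 = 109.24 kPa.
Normally consolidated clay, so the full stress increment lies on the virgin compression line:
S_c = C_c·H/(1+e₀)·log₁₀(σ'_f/σ'_0) = 0.42×4.2/(1+0.82)×log₁₀(109.24/65.554)
    = 0.96923 × 0.22178 = 0.215 m

S_c ≈ 0.215 m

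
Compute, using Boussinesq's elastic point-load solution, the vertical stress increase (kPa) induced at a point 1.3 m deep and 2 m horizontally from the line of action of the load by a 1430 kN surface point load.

Boussinesq vertical stress below a point load on an elastic half-space:
Δσ_z = 3P/(2πz²) · [1 + (r/z)²]^(−5/2)
r/z = 2/1.3 = 1.5385; [1+(r/z)²]^(−5/2) = 0.048077.
Δσ_z = 3×1430/(2π×1.3²) × 0.048077 = 404.01 × 0.048077 = 19.42 kPa

Δσ_z ≈ 19.4 kPa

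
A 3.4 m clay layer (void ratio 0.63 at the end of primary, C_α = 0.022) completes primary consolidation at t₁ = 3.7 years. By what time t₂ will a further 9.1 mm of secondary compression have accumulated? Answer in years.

S_s = C_α·H/(1+e_p)·log₁₀(t₂/t₁) ⇒ log₁₀(t₂/t₁) = S_s·(1+e_p)/(C_α·H).
log₁₀(t₂/t₁) = 0.0091 × (1+0.63) / (0.022×3.4) = 0.1983
t₂ = t₁ × 10^0.1983 = 3.7 × 1.579 = 5.841 years

t₂ ≈ 5.84 years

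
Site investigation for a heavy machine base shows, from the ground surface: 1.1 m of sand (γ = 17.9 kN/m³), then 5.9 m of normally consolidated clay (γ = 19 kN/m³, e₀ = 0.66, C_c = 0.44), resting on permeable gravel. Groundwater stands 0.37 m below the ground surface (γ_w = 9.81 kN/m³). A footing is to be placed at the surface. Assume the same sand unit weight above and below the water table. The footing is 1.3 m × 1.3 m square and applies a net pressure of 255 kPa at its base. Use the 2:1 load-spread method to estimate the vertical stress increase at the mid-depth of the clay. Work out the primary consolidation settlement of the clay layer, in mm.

Mid-depth of clay below the ground surface: z = 1.1 + 5.9/2 = 4.05 m.
Total vertical stress at mid-clay: σ_v = 17.9×1.1 + 19×2.95 = 75.74 kPa.
Pore pressure: u = 9.81×(4.05 − 0.37) = 36.101 kPa.
Initial effective stress: σ'_0 = σ_v − u = 75.74 − 36.101 = 39.639 kPa.
Stress increase at mid-clay by the 2:1 spreading method:
Δσ = qBL/((B+z)(L+z)) = 255×1.3×1.3/((1.3+4.05)(1.3+4.05)) = 15.056 kPa
Final effective stress: σ'_f = σ'_0 + Δσ = 39.639 + 15.056 = 54.695 kPa.
Normally consolidated clay, so the full stress increment lies on the virgin compression line:
S_c = C_c·H/(1+e₀)·log₁₀(σ'_f/σ'_0) = 0.44×5.9/(1+0.66)×log₁₀(54.695/39.639)
    = 1.5639 × 0.13982 = 0.2187 m

S_c ≈ 219 mm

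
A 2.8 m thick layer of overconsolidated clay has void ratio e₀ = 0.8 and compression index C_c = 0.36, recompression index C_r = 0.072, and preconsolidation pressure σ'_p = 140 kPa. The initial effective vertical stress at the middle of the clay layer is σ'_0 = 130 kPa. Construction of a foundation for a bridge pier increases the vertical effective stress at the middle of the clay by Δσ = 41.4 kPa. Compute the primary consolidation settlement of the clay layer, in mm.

S_c ≈ 52.8 mm

Final effective stress: σ'_f = 130 + 41.4 = 171.4 kPa.
σ'_f = 171.4 > σ'_p = 140 kPa, so the stress path crosses the preconsolidation pressure — recompression up to σ'_p, then virgin compression beyond:
S_c = H/(1+e₀)·[C_r·log₁₀(σ'_p/σ'_0) + C_c·log₁₀(σ'_f/σ'_p)]
    = 2.8/1.8 × [0.072×log₁₀(140/130) + 0.36×log₁₀(171.4/140)]
    = 1.5556 × [0.0023173 + 0.031638] = 0.05282 m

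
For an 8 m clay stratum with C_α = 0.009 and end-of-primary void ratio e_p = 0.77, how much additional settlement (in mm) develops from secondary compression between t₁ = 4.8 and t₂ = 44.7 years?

Secondary compression: S_s = C_α·H/(1+e_p)·log₁₀(t₂/t₁)
S_s = 0.009×8/(1+0.77)×log₁₀(44.7/4.8)
    = 0.04068 × 0.9691 = 0.03942 m

S_s ≈ 39.4 mm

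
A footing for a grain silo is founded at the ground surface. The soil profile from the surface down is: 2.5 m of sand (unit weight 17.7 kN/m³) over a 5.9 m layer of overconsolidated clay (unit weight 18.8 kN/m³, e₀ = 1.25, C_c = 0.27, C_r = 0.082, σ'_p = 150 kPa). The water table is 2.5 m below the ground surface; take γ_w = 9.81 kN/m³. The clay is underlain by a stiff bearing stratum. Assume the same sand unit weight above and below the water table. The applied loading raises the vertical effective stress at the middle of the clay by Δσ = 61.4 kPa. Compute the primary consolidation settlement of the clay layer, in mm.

Mid-depth of clay below the ground surface: z = 2.5 + 5.9/2 = 5.45 m.
Total vertical stress at mid-clay: σ_v = 17.7×2.5 + 18.8×2.95 = 99.71 kPa.
Pore pressure: u = 9.81×(5.45 − 2.5) = 28.94 kPa.
Initial effective stress: σ'_0 = σ_v − u = 99.71 − 28.94 = 70.77 kPa.
Final effective stress: σ'_f = 70.77 + 61.4 = 132.17 kPa.
σ'_f = 132.17 ≤ σ'_p = 150 kPa, so the clay remains overconsolidated and only the recompression index applies:
S_c = C_r·H/(1+e₀)·log₁₀(σ'_f/σ'_0) = 0.082×5.9/2.25×log₁₀(132.17/70.77)
    = 0.21502 × 0.27128 = 0.05833 m

S_c ≈ 58.3 mm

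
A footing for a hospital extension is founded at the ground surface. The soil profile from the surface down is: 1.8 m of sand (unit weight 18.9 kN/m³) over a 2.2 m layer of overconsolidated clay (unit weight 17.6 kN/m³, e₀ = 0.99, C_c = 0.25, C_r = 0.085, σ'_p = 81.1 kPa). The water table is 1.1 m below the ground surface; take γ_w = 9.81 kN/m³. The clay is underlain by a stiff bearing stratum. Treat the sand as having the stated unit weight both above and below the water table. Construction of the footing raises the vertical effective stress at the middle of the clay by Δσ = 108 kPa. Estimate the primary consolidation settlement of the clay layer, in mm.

S_c ≈ 102 mm

Mid-depth of clay below the ground surface: z = 1.8 + 2.2/2 = 2.9 m.
Total vertical stress at mid-clay: σ_v = 18.9×1.8 + 17.6×1.1 = 53.38 kPa.
Pore pressure: u = 9.81×(2.9 − 1.1) = 17.658 kPa.
Initial effective stress: σ'_0 = σ_v − u = 53.38 − 17.658 = 35.722 kPa.
Final effective stress: σ'_f = 35.722 + 108 = 143.72 kPa.
σ'_f = 143.72 > σ'_p = 81.1 kPa, so the stress path crosses the preconsolidation pressure — recompression up to σ'_p, then virgin compression beyond:
S_c = H/(1+e₀)·[C_r·log₁₀(σ'_p/σ'_0) + C_c·log₁₀(σ'_f/σ'_p)]
    = 2.2/1.99 × [0.085×log₁₀(81.1/35.722) + 0.25×log₁₀(143.72/81.1)]
    = 1.1055 × [0.030267 + 0.062124] = 0.1021 m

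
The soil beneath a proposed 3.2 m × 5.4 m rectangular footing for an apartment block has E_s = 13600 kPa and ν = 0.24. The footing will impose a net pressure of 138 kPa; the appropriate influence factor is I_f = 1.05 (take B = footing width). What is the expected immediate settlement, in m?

Immediate (elastic) settlement: S_e = q·B·(1−ν²)/E_s · I_f.
S_e = 138 × 3.2 × (1 − 0.24²) / 13600 × 1.05
    = 138 × 3.2 × 0.9424 / 13600 × 1.05
    = 0.03213 m

S_e ≈ 0.0321 m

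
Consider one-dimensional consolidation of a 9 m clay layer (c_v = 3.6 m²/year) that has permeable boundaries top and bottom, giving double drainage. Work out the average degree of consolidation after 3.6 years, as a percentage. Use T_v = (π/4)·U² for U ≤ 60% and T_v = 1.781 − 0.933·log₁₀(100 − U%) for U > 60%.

U ≈ 83.3 %

Drainage path length: H_d = H/2 = 4.5 m (double drainage).
T_v = c_v·t/H_d² = 3.6×3.6/4.5² = 0.64.
T_v = 0.64 corresponds to the U > 60% branch:
U = 1 − 10^((1.781 − T_v)/0.933)/100 = 0.8329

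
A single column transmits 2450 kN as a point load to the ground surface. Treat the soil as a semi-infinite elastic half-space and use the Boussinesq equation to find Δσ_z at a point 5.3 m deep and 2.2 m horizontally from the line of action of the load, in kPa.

Δσ_z ≈ 28 kPa

Boussinesq vertical stress below a point load on an elastic half-space:
Δσ_z = 3P/(2πz²) · [1 + (r/z)²]^(−5/2)
r/z = 2.2/5.3 = 0.41509; [1+(r/z)²]^(−5/2) = 0.67205.
Δσ_z = 3×2450/(2π×5.3²) × 0.67205 = 41.644 × 0.67205 = 27.99 kPa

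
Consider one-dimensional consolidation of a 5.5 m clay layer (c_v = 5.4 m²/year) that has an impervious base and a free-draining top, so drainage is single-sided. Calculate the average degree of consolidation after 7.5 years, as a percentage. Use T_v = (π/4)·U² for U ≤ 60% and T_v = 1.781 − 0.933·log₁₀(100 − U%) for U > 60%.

Drainage path length: H_d = H = 5.5 m (single drainage).
T_v = c_v·t/H_d² = 5.4×7.5/5.5² = 1.3388.
T_v = 1.3388 corresponds to the U > 60% branch:
U = 1 − 10^((1.781 − T_v)/0.933)/100 = 0.9702

U ≈ 97 %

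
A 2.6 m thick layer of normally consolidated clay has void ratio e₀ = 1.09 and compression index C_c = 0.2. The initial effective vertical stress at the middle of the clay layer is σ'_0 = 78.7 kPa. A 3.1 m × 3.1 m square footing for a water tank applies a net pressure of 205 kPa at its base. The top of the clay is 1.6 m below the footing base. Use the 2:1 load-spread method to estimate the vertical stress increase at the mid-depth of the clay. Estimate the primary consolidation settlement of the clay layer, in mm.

Mid-depth of clay below the footing base: z = 1.6 + 2.6/2 = 2.9 m.
Stress increase at mid-clay by the 2:1 spreading method:
Δσ = qBL/((B+z)(L+z)) = 205×3.1×3.1/((3.1+2.9)(3.1+2.9)) = 54.724 kPa
Final effective stress: σ'_f = σ'_0 + Δσ = 78.7 + 54.724 = 133.42 kPa.
Normally consolidated clay, so the full stress increment lies on the virgin compression line:
S_c = C_c·H/(1+e₀)·log₁₀(σ'_f/σ'_0) = 0.2×2.6/(1+1.09)×log₁₀(133.42/78.7)
    = 0.2488 × 0.22925 = 0.05704 m

S_c ≈ 57 mm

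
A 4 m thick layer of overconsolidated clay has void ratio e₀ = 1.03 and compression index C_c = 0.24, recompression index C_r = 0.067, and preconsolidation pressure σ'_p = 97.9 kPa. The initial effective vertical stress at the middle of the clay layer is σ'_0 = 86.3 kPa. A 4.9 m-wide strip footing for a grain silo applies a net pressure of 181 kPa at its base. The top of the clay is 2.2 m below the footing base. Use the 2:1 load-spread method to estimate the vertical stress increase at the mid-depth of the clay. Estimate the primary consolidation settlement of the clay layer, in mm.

S_c ≈ 137 mm

Mid-depth of clay below the footing base: z = 2.2 + 4/2 = 4.2 m.
Stress increase at mid-clay by the 2:1 spreading method:
Δσ = qB/(B+z) = 181×4.9/(4.9+4.2) = 97.462 kPa
Final effective stress: σ'_f = 86.3 + 97.462 = 183.76 kPa.
σ'_f = 183.76 > σ'_p = 97.9 kPa, so the stress path crosses the preconsolidation pressure — recompression up to σ'_p, then virgin compression beyond:
S_c = H/(1+e₀)·[C_r·log₁₀(σ'_p/σ'_0) + C_c·log₁₀(σ'_f/σ'_p)]
    = 4/2.03 × [0.067×log₁₀(97.9/86.3) + 0.24×log₁₀(183.76/97.9)]
    = 1.9704 × [0.0036697 + 0.065632] = 0.1366 m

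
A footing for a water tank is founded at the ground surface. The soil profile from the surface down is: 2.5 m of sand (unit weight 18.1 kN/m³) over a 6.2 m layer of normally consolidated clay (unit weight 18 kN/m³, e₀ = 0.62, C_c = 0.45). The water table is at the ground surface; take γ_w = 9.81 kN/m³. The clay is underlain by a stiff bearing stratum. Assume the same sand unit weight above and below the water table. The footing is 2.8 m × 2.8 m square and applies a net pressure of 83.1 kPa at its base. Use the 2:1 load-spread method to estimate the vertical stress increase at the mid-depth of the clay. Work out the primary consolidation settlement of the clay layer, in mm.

Mid-depth of clay below the ground surface: z = 2.5 + 6.2/2 = 5.6 m.
Total vertical stress at mid-clay: σ_v = 18.1×2.5 + 18×3.1 = 101.05 kPa.
Pore pressure: u = 9.81×(5.6 − 0) = 54.936 kPa.
Initial effective stress: σ'_0 = σ_v − u = 101.05 − 54.936 = 46.114 kPa.
Stress increase at mid-clay by the 2:1 spreading method:
Δσ = qBL/((B+z)(L+z)) = 83.1×2.8×2.8/((2.8+5.6)(2.8+5.6)) = 9.2333 kPa
Final effective stress: σ'_f = σ'_0 + Δσ = 46.114 + 9.2333 = 55.347 kPa.
Normally consolidated clay, so the full stress increment lies on the virgin compression line:
S_c = C_c·H/(1+e₀)·log₁₀(σ'_f/σ'_0) = 0.45×6.2/(1+0.62)×log₁₀(55.347/46.114)
    = 1.7222 × 0.079261 = 0.1365 m

S_c ≈ 137 mm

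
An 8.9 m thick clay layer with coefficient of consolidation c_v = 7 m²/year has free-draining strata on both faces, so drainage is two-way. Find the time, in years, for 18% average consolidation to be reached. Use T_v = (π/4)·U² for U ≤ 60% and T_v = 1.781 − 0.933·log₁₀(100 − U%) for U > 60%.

t ≈ 0.072 years

Drainage path length: H_d = H/2 = 4.45 m (double drainage).
U ≤ 60%: T_v = (π/4)·U² = (π/4)×0.18² = 0.025447.
t = T_v·H_d²/c_v = 0.025447×4.45²/7 = 0.07199 years.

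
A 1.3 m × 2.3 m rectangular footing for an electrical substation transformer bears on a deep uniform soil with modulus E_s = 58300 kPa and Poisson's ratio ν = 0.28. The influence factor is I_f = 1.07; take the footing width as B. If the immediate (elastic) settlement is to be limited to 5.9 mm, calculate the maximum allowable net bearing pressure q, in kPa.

S_e = q·B·(1−ν²)/E_s · I_f  ⇒  q = S_e·E_s / (B·(1−ν²)·I_f).
q = 0.0059 × 58300 / (1.3 × 0.9216 × 1.07) = 268.3 kPa

q ≈ 268 kPa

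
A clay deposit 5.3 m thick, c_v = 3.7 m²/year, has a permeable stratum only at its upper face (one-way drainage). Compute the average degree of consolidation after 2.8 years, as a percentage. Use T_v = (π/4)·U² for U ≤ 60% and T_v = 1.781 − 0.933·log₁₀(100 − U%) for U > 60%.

Drainage path length: H_d = H = 5.3 m (single drainage).
T_v = c_v·t/H_d² = 3.7×2.8/5.3² = 0.36881.
T_v = 0.36881 corresponds to the U > 60% branch:
U = 1 − 10^((1.781 − T_v)/0.933)/100 = 0.6737

U ≈ 67.4 %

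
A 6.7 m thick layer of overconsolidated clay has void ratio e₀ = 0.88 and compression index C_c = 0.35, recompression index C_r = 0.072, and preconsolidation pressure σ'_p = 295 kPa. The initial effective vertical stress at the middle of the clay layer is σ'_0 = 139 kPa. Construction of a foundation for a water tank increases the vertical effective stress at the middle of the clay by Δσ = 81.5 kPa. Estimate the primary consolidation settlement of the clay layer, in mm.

S_c ≈ 51.4 mm

Final effective stress: σ'_f = 139 + 81.5 = 220.5 kPa.
σ'_f = 220.5 ≤ σ'_p = 295 kPa, so the clay remains overconsolidated and only the recompression index applies:
S_c = C_r·H/(1+e₀)·log₁₀(σ'_f/σ'_0) = 0.072×6.7/1.88×log₁₀(220.5/139)
    = 0.25659 × 0.20039 = 0.05142 m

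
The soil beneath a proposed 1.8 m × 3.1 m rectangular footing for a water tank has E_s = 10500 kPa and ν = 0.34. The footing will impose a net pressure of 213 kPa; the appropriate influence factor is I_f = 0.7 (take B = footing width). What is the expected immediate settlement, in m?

S_e ≈ 0.0226 m

Immediate (elastic) settlement: S_e = q·B·(1−ν²)/E_s · I_f.
S_e = 213 × 1.8 × (1 − 0.34²) / 10500 × 0.7
    = 213 × 1.8 × 0.8844 / 10500 × 0.7
    = 0.02261 m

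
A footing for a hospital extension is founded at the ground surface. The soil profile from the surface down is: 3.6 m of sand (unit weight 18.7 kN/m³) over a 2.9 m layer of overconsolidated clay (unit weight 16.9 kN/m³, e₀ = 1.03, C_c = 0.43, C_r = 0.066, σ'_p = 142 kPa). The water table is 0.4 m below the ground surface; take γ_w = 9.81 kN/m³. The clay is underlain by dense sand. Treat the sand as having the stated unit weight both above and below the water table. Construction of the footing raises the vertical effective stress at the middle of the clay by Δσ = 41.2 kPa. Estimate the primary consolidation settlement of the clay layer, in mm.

S_c ≈ 26.1 mm

Mid-depth of clay below the ground surface: z = 3.6 + 2.9/2 = 5.05 m.
Total vertical stress at mid-clay: σ_v = 18.7×3.6 + 16.9×1.45 = 91.825 kPa.
Pore pressure: u = 9.81×(5.05 − 0.4) = 45.617 kPa.
Initial effective stress: σ'_0 = σ_v − u = 91.825 − 45.617 = 46.208 kPa.
Final effective stress: σ'_f = 46.208 + 41.2 = 87.408 kPa.
σ'_f = 87.408 ≤ σ'_p = 142 kPa, so the clay remains overconsolidated and only the recompression index applies:
S_c = C_r·H/(1+e₀)·log₁₀(σ'_f/σ'_0) = 0.066×2.9/2.03×log₁₀(87.408/46.208)
    = 0.094288 × 0.27683 = 0.0261 m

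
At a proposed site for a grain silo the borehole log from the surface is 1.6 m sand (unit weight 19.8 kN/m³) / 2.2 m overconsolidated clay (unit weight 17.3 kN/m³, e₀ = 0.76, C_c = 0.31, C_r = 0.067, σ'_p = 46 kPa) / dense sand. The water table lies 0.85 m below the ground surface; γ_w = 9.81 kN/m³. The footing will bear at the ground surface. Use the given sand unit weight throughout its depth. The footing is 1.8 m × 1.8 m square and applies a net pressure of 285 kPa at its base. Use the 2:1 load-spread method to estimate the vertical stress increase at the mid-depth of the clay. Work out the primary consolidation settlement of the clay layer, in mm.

S_c ≈ 102 mm

Mid-depth of clay below the ground surface: z = 1.6 + 2.2/2 = 2.7 m.
Total vertical stress at mid-clay: σ_v = 19.8×1.6 + 17.3×1.1 = 50.71 kPa.
Pore pressure: u = 9.81×(2.7 − 0.85) = 18.149 kPa.
Initial effective stress: σ'_0 = σ_v − u = 50.71 − 18.149 = 32.561 kPa.
Stress increase at mid-clay by the 2:1 spreading method:
Δσ = qBL/((B+z)(L+z)) = 285×1.8×1.8/((1.8+2.7)(1.8+2.7)) = 45.6 kPa
Final effective stress: σ'_f = 32.561 + 45.6 = 78.161 kPa.
σ'_f = 78.161 > σ'_p = 46 kPa, so the stress path crosses the preconsolidation pressure — recompression up to σ'_p, then virgin compression beyond:
S_c = H/(1+e₀)·[C_r·log₁₀(σ'_p/σ'_0) + C_c·log₁₀(σ'_f/σ'_p)]
    = 2.2/1.76 × [0.067×log₁₀(46/32.561) + 0.31×log₁₀(78.161/46)]
    = 1.25 × [0.010054 + 0.071372] = 0.1018 m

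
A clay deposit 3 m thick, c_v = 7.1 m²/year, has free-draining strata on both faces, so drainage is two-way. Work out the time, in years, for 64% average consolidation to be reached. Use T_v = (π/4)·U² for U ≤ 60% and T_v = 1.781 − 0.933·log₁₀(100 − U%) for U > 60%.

t ≈ 0.104 years

Drainage path length: H_d = H/2 = 1.5 m (double drainage).
U > 60%: T_v = 1.781 − 0.933·log₁₀(100 − 64) = 0.32897.
t = T_v·H_d²/c_v = 0.32897×1.5²/7.1 = 0.1043 years.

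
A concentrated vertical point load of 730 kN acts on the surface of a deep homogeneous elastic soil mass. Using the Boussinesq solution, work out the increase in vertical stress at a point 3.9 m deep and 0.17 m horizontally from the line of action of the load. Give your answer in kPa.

Boussinesq vertical stress below a point load on an elastic half-space:
Δσ_z = 3P/(2πz²) · [1 + (r/z)²]^(−5/2)
r/z = 0.17/3.9 = 0.04359; [1+(r/z)²]^(−5/2) = 0.99527.
Δσ_z = 3×730/(2π×3.9²) × 0.99527 = 22.916 × 0.99527 = 22.81 kPa

Δσ_z ≈ 22.8 kPa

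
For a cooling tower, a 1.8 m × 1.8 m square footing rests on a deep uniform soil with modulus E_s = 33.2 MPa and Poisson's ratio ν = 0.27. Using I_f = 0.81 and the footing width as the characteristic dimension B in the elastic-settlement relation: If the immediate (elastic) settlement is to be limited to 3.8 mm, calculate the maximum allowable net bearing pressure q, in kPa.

E_s = 33.2 MPa = 33200 kPa.
S_e = q·B·(1−ν²)/E_s · I_f  ⇒  q = S_e·E_s / (B·(1−ν²)·I_f).
q = 0.0038 × 33200 / (1.8 × 0.9271 × 0.81) = 93.33 kPa

q ≈ 93.3 kPa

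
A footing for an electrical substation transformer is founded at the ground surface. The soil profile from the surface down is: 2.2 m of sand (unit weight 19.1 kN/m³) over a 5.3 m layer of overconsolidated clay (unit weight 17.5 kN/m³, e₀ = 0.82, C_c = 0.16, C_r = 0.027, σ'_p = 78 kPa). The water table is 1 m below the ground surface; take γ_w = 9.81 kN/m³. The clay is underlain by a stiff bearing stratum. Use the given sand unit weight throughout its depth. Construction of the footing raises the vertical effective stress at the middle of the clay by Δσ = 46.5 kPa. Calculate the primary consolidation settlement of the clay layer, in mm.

S_c ≈ 59.1 mm

Mid-depth of clay below the ground surface: z = 2.2 + 5.3/2 = 4.85 m.
Total vertical stress at mid-clay: σ_v = 19.1×2.2 + 17.5×2.65 = 88.395 kPa.
Pore pressure: u = 9.81×(4.85 − 1) = 37.769 kPa.
Initial effective stress: σ'_0 = σ_v − u = 88.395 − 37.769 = 50.626 kPa.
Final effective stress: σ'_f = 50.626 + 46.5 = 97.126 kPa.
σ'_f = 97.126 > σ'_p = 78 kPa, so the stress path crosses the preconsolidation pressure — recompression up to σ'_p, then virgin compression beyond:
S_c = H/(1+e₀)·[C_r·log₁₀(σ'_p/σ'_0) + C_c·log₁₀(σ'_f/σ'_p)]
    = 5.3/1.82 × [0.027×log₁₀(78/50.626) + 0.16×log₁₀(97.126/78)]
    = 2.9121 × [0.0050685 + 0.015239] = 0.05914 m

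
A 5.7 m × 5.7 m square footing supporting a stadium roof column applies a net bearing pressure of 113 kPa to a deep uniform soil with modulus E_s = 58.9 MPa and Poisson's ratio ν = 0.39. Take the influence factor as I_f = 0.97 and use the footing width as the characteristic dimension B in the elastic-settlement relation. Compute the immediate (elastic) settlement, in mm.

S_e ≈ 8.99 mm

Immediate (elastic) settlement: S_e = q·B·(1−ν²)/E_s · I_f.
E_s = 58.9 MPa = 58900 kPa.
S_e = 113 × 5.7 × (1 − 0.39²) / 58900 × 0.97
    = 113 × 5.7 × 0.8479 / 58900 × 0.97
    = 0.008994 m = 8.994 mm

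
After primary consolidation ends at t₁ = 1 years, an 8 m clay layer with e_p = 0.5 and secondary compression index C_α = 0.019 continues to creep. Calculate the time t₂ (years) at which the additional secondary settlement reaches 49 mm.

t₂ ≈ 3.04 years

S_s = C_α·H/(1+e_p)·log₁₀(t₂/t₁) ⇒ log₁₀(t₂/t₁) = S_s·(1+e_p)/(C_α·H).
log₁₀(t₂/t₁) = 0.049 × (1+0.5) / (0.019×8) = 0.4836
t₂ = t₁ × 10^0.4836 = 1 × 3.045 = 3.045 years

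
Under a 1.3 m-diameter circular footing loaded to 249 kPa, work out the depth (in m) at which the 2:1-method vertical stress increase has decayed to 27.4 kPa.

2:1 spreading — at depth z the loaded area has grown by z in each plan dimension:
qD²/(D+z)² = Δσ_z ⇒ z = D(√(q/Δσ_z) − 1) = 1.3×(√(249/27.4) − 1) = 2.619 m

z ≈ 2.62 m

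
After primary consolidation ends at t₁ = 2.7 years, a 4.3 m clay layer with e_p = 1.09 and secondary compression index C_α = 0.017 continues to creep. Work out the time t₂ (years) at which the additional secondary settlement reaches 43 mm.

S_s = C_α·H/(1+e_p)·log₁₀(t₂/t₁) ⇒ log₁₀(t₂/t₁) = S_s·(1+e_p)/(C_α·H).
log₁₀(t₂/t₁) = 0.043 × (1+1.09) / (0.017×4.3) = 1.229
t₂ = t₁ × 10^1.229 = 2.7 × 16.96 = 45.79 years

t₂ ≈ 45.8 years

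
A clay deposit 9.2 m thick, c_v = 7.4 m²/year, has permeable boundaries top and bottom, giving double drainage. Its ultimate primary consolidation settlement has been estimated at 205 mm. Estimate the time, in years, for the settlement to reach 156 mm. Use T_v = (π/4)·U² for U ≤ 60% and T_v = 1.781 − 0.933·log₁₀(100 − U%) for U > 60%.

Drainage path length: H_d = H/2 = 4.6 m (double drainage).
U = S(t)/S_ult = 156/205 = 0.761.
U > 60%: T_v = 1.781 − 0.933·log₁₀(100 − 76.098) = 0.49491.
t = T_v·H_d²/c_v = 0.49491×4.6²/7.4 = 1.415 years.

t ≈ 1.42 years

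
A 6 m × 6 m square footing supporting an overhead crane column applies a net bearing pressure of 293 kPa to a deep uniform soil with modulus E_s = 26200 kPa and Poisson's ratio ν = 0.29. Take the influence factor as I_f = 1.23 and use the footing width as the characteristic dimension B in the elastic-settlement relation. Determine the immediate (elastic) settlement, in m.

S_e ≈ 0.0756 m

Immediate (elastic) settlement: S_e = q·B·(1−ν²)/E_s · I_f.
S_e = 293 × 6 × (1 − 0.29²) / 26200 × 1.23
    = 293 × 6 × 0.9159 / 26200 × 1.23
    = 0.07559 m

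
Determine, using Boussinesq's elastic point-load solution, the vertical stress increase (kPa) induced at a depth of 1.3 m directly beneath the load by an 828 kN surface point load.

Δσ_z ≈ 234 kPa

Boussinesq vertical stress below a point load on an elastic half-space:
Δσ_z = 3P/(2πz²) · [1 + (r/z)²]^(−5/2)
r/z = 0/1.3 = 0; [1+(r/z)²]^(−5/2) = 1.
Δσ_z = 3×828/(2π×1.3²) × 1 = 233.93 × 1 = 233.9 kPa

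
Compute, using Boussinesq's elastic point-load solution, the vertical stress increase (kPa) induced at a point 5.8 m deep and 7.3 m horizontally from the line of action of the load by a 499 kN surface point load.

Δσ_z ≈ 0.66 kPa

Boussinesq vertical stress below a point load on an elastic half-space:
Δσ_z = 3P/(2πz²) · [1 + (r/z)²]^(−5/2)
r/z = 7.3/5.8 = 1.2586; [1+(r/z)²]^(−5/2) = 0.093157.
Δσ_z = 3×499/(2π×5.8²) × 0.093157 = 7.0825 × 0.093157 = 0.6598 kPa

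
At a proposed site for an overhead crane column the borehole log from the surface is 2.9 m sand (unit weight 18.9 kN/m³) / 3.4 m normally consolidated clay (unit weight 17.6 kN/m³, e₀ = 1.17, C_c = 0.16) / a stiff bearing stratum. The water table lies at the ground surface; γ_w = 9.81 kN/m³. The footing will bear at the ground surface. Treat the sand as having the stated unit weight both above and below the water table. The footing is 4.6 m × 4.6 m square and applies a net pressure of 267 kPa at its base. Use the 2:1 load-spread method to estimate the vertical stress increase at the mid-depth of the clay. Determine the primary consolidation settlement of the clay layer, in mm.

Mid-depth of clay below the ground surface: z = 2.9 + 3.4/2 = 4.6 m.
Total vertical stress at mid-clay: σ_v = 18.9×2.9 + 17.6×1.7 = 84.73 kPa.
Pore pressure: u = 9.81×(4.6 − 0) = 45.126 kPa.
Initial effective stress: σ'_0 = σ_v − u = 84.73 − 45.126 = 39.604 kPa.
Stress increase at mid-clay by the 2:1 spreading method:
Δσ = qBL/((B+z)(L+z)) = 267×4.6×4.6/((4.6+4.6)(4.6+4.6)) = 66.75 kPa
Final effective stress: σ'_f = σ'_0 + Δσ = 39.604 + 66.75 = 106.35 kPa.
Normally consolidated clay, so the full stress increment lies on the virgin compression line:
S_c = C_c·H/(1+e₀)·log₁₀(σ'_f/σ'_0) = 0.16×3.4/(1+1.17)×log₁₀(106.35/39.604)
    = 0.25069 × 0.429 = 0.1075 m

S_c ≈ 108 mm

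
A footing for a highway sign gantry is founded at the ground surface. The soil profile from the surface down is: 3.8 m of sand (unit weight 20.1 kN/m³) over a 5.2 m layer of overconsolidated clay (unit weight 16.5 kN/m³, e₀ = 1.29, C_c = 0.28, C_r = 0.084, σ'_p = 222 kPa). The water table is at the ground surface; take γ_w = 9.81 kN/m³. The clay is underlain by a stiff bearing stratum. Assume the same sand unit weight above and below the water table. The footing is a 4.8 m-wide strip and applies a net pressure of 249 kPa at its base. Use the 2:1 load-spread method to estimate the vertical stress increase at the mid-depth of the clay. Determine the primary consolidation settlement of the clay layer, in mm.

S_c ≈ 87.9 mm

Mid-depth of clay below the ground surface: z = 3.8 + 5.2/2 = 6.4 m.
Total vertical stress at mid-clay: σ_v = 20.1×3.8 + 16.5×2.6 = 119.28 kPa.
Pore pressure: u = 9.81×(6.4 − 0) = 62.784 kPa.
Initial effective stress: σ'_0 = σ_v − u = 119.28 − 62.784 = 56.496 kPa.
Stress increase at mid-clay by the 2:1 spreading method:
Δσ = qB/(B+z) = 249×4.8/(4.8+6.4) = 106.71 kPa
Final effective stress: σ'_f = 56.496 + 106.71 = 163.21 kPa.
σ'_f = 163.21 ≤ σ'_p = 222 kPa, so the clay remains overconsolidated and only the recompression index applies:
S_c = C_r·H/(1+e₀)·log₁₀(σ'_f/σ'_0) = 0.084×5.2/2.29×log₁₀(163.21/56.496)
    = 0.19074 × 0.46073 = 0.08788 m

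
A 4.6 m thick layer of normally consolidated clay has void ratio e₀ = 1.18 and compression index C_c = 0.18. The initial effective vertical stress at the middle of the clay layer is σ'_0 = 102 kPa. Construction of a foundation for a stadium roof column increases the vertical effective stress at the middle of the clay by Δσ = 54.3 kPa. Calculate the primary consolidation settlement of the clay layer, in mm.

S_c ≈ 70.4 mm

Final effective stress: σ'_f = σ'_0 + Δσ = 102 + 54.3 = 156.3 kPa.
Normally consolidated clay, so the full stress increment lies on the virgin compression line:
S_c = C_c·H/(1+e₀)·log₁₀(σ'_f/σ'_0) = 0.18×4.6/(1+1.18)×log₁₀(156.3/102)
    = 0.37982 × 0.18536 = 0.0704 m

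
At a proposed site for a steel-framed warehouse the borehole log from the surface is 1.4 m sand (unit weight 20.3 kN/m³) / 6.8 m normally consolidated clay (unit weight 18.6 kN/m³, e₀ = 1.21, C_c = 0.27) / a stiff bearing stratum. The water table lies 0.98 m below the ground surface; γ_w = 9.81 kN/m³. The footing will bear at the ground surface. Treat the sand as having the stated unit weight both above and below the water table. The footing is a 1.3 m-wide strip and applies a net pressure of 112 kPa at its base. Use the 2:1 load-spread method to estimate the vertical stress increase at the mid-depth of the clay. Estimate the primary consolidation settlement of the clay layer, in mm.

Mid-depth of clay below the ground surface: z = 1.4 + 6.8/2 = 4.8 m.
Total vertical stress at mid-clay: σ_v = 20.3×1.4 + 18.6×3.4 = 91.66 kPa.
Pore pressure: u = 9.81×(4.8 − 0.98) = 37.474 kPa.
Initial effective stress: σ'_0 = σ_v − u = 91.66 − 37.474 = 54.186 kPa.
Stress increase at mid-clay by the 2:1 spreading method:
Δσ = qB/(B+z) = 112×1.3/(1.3+4.8) = 23.869 kPa
Final effective stress: σ'_f = σ'_0 + Δσ = 54.186 + 23.869 = 78.055 kPa.
Normally consolidated clay, so the full stress increment lies on the virgin compression line:
S_c = C_c·H/(1+e₀)·log₁₀(σ'_f/σ'_0) = 0.27×6.8/(1+1.21)×log₁₀(78.055/54.186)
    = 0.83077 × 0.15851 = 0.1317 m

S_c ≈ 132 mm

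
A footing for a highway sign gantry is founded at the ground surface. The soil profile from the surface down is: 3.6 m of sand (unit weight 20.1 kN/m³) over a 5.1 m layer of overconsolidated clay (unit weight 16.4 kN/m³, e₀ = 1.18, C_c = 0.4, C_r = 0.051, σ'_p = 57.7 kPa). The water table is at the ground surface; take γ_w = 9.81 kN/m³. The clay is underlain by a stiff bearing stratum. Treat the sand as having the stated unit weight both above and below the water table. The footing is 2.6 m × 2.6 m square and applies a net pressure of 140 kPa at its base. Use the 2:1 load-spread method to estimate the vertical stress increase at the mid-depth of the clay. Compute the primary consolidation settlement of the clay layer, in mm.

Mid-depth of clay below the ground surface: z = 3.6 + 5.1/2 = 6.15 m.
Total vertical stress at mid-clay: σ_v = 20.1×3.6 + 16.4×2.55 = 114.18 kPa.
Pore pressure: u = 9.81×(6.15 − 0) = 60.332 kPa.
Initial effective stress: σ'_0 = σ_v − u = 114.18 − 60.332 = 53.848 kPa.
Stress increase at mid-clay by the 2:1 spreading method:
Δσ = qBL/((B+z)(L+z)) = 140×2.6×2.6/((2.6+6.15)(2.6+6.15)) = 12.361 kPa
Final effective stress: σ'_f = 53.848 + 12.361 = 66.209 kPa.
σ'_f = 66.209 > σ'_p = 57.7 kPa, so the stress path crosses the preconsolidation pressure — recompression up to σ'_p, then virgin compression beyond:
S_c = H/(1+e₀)·[C_r·log₁₀(σ'_p/σ'_0) + C_c·log₁₀(σ'_f/σ'_p)]
    = 5.1/2.18 × [0.051×log₁₀(57.7/53.848) + 0.4×log₁₀(66.209/57.7)]
    = 2.3394 × [0.0015303 + 0.023896] = 0.05948 m

S_c ≈ 59.5 mm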